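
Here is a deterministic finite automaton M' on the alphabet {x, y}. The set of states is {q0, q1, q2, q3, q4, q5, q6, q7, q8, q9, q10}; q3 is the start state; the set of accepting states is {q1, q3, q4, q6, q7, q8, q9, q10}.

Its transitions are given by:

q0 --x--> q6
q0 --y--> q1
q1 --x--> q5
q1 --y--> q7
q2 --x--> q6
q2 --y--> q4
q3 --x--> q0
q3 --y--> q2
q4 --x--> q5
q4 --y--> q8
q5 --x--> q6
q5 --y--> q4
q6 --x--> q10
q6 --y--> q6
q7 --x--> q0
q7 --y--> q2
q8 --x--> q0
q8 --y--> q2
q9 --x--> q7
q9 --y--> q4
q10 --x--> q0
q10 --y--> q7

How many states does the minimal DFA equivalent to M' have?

First remove the unreachable states {q9}; 10 states remain.
P0 = {q1,q3,q4,q6,q7,q8,q10} | {q0,q2,q5}.
On input x, block {q1,q3,q4,q6,q7,q8,q10} splits into {q1,q3,q4,q7,q8,q10} and {q6}.
On input y, block {q1,q3,q4,q7,q8,q10} splits into {q1,q4,q10} and {q3,q7,q8}.
No further refinement is possible. Final partition (4 blocks): {q1,q4,q10} | {q0,q2,q5} | {q6} | {q3,q7,q8}.

4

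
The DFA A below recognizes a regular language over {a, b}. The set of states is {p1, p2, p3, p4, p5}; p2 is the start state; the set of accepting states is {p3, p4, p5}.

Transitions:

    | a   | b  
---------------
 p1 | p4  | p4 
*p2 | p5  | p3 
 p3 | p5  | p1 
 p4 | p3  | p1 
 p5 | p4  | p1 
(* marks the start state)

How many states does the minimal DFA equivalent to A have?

2

Start with accepting vs non-accepting: {p3,p4,p5} | {p1,p2}.
The partition is now stable with 2 blocks: {p3,p4,p5} | {p1,p2}.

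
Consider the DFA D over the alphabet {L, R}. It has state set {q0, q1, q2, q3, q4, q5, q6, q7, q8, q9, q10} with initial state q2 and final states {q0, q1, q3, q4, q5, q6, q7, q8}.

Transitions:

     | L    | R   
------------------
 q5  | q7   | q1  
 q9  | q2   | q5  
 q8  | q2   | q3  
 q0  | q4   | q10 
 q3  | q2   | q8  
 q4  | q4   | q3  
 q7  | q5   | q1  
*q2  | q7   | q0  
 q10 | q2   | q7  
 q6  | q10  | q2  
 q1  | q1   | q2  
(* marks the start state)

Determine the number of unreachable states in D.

Starting at q2 and following transitions, the reachable set is {q0, q1, q2, q3, q4, q5, q7, q8, q10}. That leaves q6, q9 unreachable — 2 in total.

2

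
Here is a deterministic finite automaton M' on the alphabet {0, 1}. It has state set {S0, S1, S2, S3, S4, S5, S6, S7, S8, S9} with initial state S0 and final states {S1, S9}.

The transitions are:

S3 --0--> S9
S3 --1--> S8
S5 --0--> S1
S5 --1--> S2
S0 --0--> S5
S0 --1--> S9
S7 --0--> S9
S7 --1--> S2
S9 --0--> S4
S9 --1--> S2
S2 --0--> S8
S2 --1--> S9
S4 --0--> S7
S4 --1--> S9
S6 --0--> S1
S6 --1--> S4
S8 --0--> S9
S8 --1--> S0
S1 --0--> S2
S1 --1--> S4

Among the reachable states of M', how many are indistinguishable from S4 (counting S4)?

3

States {S3,S6} cannot be reached from the start state, so discard them.
Start with accepting vs non-accepting: {S1,S9} | {S0,S2,S4,S5,S7,S8}.
On input 0, block {S0,S2,S4,S5,S7,S8} splits into {S0,S2,S4} and {S5,S7,S8}.
The partition is now stable with 3 blocks: {S1,S9} | {S0,S2,S4} | {S5,S7,S8}.
The equivalence class containing S4 is {S0,S2,S4}, of size 3.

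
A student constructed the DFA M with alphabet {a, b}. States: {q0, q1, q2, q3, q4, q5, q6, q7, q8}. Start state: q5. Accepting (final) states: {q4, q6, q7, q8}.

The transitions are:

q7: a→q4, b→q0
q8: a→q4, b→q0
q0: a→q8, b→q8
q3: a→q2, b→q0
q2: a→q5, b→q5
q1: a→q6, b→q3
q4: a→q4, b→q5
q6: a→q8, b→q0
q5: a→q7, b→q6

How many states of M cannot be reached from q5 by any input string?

3

Starting at q5 and following transitions, the reachable set is {q0, q4, q5, q6, q7, q8}. That leaves q1, q2, q3 unreachable — 3 in total.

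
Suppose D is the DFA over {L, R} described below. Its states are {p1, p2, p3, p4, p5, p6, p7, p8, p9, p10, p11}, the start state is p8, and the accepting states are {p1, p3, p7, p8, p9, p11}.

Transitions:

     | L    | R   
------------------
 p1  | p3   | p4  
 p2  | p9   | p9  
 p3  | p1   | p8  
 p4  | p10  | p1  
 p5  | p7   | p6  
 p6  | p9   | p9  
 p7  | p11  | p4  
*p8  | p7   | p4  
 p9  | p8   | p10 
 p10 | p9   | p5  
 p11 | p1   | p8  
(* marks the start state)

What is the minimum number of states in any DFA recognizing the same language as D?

8

Reachable states from the start: {p1,p3,p4,p5,p6,p7,p8,p9,p10,p11}. Unreachable: {p2} — drop them.
P0 = {p1,p3,p7,p8,p9,p11} | {p4,p5,p6,p10}.
On input R, block {p1,p3,p7,p8,p9,p11} splits into {p1,p7,p8,p9} and {p3,p11}.
Split {p1,p7,p8,p9} by δ(·,L) → {p1,p7} and {p8,p9}.
Refine {p4,p5,p6,p10} on symbol L: members go to different blocks, giving {p6,p10} and {p4} and {p5}.
Refine {p6,p10} on symbol R: members go to different blocks, giving {p6} and {p10}.
On input L, block {p8,p9} splits into {p8} and {p9}.
Stable partition: {p1,p7} | {p6} | {p3,p11} | {p8} | {p4} | {p5} | {p10} | {p9} — 8 equivalence classes.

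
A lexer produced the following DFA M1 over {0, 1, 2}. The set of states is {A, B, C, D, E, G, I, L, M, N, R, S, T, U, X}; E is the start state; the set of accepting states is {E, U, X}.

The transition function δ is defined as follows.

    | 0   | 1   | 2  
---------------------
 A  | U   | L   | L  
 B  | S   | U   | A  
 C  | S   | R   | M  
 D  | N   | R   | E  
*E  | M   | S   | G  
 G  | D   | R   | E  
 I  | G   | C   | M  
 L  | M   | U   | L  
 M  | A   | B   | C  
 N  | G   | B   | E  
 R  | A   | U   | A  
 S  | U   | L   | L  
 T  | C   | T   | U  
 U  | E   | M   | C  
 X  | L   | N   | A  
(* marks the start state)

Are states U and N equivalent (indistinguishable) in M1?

No

Reachable states from the start: {A,B,C,D,E,G,L,M,N,R,S,U}. Unreachable: {I,T,X} — drop them.
P0 = {E,U} | {A,B,C,D,G,L,M,N,R,S}.
On input 0, block {E,U} splits into {U} and {E}.
On input 0, block {A,B,C,D,G,L,M,N,R,S} splits into {B,C,D,G,L,M,N,R} and {A,S}.
Refine {B,C,D,G,L,M,N,R} on symbol 0: members go to different blocks, giving {B,C,M,R} and {D,G,L,N}.
On input 1, block {B,C,M,R} splits into {C,M} and {B,R}.
Refine {D,G,L,N} on symbol 0: members go to different blocks, giving {D,G,N} and {L}.
Stable partition: {U} | {C,M} | {E} | {A,S} | {D,G,N} | {B,R} | {L} — 7 equivalence classes.
U and N end up in different blocks, so they are distinguishable. For instance, the string 'ε' is accepted from only U.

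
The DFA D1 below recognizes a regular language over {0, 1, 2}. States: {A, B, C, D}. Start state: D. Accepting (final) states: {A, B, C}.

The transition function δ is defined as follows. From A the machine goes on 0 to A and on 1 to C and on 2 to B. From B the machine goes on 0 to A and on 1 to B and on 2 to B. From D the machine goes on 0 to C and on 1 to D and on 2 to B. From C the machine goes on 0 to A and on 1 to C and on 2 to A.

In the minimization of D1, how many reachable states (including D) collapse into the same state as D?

Start with accepting vs non-accepting: {A,B,C} | {D}.
No further refinement is possible. Final partition (2 blocks): {A,B,C} | {D}.
State D belongs to the block {D}, which has 1 states.

1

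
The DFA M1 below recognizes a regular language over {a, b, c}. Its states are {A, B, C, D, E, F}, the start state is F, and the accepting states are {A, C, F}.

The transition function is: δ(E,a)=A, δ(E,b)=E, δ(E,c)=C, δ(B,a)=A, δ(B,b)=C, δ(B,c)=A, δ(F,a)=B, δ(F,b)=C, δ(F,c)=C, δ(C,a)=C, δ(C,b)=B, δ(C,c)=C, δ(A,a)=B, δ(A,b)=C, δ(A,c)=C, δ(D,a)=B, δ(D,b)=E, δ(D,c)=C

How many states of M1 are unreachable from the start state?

2

Starting at F and following transitions, the reachable set is {A, B, C, F}. That leaves D, E unreachable — 2 in total.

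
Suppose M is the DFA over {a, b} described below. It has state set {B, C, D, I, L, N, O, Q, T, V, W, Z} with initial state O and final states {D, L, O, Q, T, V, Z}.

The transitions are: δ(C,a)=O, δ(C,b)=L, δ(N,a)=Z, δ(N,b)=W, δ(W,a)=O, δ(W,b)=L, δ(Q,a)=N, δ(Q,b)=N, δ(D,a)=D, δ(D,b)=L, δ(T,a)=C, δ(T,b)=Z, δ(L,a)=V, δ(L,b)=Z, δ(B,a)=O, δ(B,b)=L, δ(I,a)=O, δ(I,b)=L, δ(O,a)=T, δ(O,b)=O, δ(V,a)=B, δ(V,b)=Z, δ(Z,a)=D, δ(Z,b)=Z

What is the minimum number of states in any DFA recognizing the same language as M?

Reachable states from the start: {B,C,D,L,O,T,V,Z}. Unreachable: {I,N,Q,W} — drop them.
Initial partition by acceptance: {D,L,O,T,V,Z} | {B,C}.
Split {D,L,O,T,V,Z} by δ(·,a) → {D,L,O,Z} and {T,V}.
Refine {D,L,O,Z} on symbol a: members go to different blocks, giving {D,Z} and {L,O}.
Split {D,Z} by δ(·,b) → {Z} and {D}.
Split {L,O} by δ(·,b) → {O} and {L}.
No further refinement is possible. Final partition (6 blocks): {Z} | {B,C} | {T,V} | {O} | {D} | {L}.

6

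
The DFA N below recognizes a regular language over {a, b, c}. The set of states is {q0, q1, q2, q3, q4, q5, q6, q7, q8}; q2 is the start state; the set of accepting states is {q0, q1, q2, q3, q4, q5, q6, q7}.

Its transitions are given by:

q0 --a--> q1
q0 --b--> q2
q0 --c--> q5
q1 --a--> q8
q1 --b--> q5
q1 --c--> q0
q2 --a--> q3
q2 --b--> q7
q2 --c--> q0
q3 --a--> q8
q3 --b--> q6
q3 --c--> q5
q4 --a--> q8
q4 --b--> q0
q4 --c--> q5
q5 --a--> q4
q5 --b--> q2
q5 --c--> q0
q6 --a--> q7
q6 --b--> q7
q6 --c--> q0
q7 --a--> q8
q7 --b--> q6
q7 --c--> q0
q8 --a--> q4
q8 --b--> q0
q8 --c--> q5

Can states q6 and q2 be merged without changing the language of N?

Yes

Every state is reachable, so we keep all 9.
Start with accepting vs non-accepting: {q0,q1,q2,q3,q4,q5,q6,q7} | {q8}.
Split {q0,q1,q2,q3,q4,q5,q6,q7} by δ(·,a) → {q0,q2,q5,q6} and {q1,q3,q4,q7}.
Split {q0,q2,q5,q6} by δ(·,b) → {q0,q5} and {q2,q6}.
On input b, block {q1,q3,q4,q7} splits into {q1,q4} and {q3,q7}.
Stable partition: {q0,q5} | {q8} | {q1,q4} | {q2,q6} | {q3,q7} — 5 equivalence classes.
q6 and q2 lie in the same block of the stable partition, so they are equivalent — no string distinguishes them.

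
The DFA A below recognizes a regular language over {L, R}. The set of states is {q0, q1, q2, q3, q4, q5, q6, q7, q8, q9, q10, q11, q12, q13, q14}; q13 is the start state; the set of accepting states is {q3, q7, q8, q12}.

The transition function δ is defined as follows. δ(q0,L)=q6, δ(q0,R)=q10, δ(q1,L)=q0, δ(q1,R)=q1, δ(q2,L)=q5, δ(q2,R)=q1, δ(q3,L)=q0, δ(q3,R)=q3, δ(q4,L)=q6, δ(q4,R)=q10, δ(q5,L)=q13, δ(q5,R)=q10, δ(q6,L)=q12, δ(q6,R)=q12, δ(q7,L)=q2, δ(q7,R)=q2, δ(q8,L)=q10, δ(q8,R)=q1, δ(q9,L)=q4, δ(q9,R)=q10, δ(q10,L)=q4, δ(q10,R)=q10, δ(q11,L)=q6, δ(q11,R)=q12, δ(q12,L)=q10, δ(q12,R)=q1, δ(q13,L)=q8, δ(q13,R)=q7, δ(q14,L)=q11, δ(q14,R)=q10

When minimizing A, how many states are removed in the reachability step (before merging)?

No path from q13 leads to q3, q9, q11, q14; the other 11 states are all reachable.

4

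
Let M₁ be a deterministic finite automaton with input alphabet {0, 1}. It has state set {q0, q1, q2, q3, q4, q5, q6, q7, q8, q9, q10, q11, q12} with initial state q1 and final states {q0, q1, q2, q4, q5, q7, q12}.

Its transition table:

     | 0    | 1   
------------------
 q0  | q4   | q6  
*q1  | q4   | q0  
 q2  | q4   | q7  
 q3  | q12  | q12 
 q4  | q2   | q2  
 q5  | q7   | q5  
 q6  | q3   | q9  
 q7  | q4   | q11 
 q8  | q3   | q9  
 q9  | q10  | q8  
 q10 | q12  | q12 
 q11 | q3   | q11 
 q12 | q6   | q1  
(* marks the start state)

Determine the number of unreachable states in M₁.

1

No path from q1 leads to q5; the other 12 states are all reachable.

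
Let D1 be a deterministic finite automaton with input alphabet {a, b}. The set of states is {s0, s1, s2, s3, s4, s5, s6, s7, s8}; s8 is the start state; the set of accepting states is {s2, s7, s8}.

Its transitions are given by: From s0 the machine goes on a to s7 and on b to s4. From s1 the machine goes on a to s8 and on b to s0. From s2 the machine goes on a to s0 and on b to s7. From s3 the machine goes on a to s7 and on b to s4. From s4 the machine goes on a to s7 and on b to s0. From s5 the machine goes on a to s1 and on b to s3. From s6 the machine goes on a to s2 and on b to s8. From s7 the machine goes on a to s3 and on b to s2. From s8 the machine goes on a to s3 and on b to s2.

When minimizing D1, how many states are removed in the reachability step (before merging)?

No path from s8 leads to s1, s5, s6; the other 6 states are all reachable.

3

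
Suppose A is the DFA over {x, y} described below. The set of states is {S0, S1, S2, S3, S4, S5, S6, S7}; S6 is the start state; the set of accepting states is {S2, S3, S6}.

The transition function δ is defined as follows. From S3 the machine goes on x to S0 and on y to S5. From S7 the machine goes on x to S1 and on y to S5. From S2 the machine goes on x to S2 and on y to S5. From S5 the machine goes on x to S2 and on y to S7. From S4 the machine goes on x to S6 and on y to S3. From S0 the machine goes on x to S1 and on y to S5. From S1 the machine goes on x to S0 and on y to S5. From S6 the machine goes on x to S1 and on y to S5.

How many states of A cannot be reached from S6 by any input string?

No path from S6 leads to S3, S4; the other 6 states are all reachable.

2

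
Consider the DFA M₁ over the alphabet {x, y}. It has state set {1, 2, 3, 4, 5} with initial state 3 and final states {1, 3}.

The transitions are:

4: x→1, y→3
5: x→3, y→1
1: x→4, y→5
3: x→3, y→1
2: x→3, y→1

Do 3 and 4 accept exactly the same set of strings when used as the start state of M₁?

States {2} cannot be reached from the start state, so discard them.
P0 = {1,3} | {4,5}.
On input x, block {1,3} splits into {1} and {3}.
Split {4,5} by δ(·,x) → {4} and {5}.
No further refinement is possible. Final partition (4 blocks): {1} | {4} | {3} | {5}.
3 and 4 end up in different blocks, so they are distinguishable. For instance, the string 'ε' is accepted from only 3.

No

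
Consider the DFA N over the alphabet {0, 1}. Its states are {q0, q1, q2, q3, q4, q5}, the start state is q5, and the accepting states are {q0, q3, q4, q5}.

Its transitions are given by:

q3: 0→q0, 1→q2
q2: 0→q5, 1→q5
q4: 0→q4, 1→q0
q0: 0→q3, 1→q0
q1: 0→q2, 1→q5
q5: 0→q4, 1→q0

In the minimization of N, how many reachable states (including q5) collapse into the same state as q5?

States {q1} cannot be reached from the start state, so discard them.
P0 = {q0,q3,q4,q5} | {q2}.
On input 1, block {q0,q3,q4,q5} splits into {q0,q4,q5} and {q3}.
On input 0, block {q0,q4,q5} splits into {q4,q5} and {q0}.
The partition is now stable with 4 blocks: {q4,q5} | {q2} | {q3} | {q0}.
State q5 belongs to the block {q4,q5}, which has 2 states.

2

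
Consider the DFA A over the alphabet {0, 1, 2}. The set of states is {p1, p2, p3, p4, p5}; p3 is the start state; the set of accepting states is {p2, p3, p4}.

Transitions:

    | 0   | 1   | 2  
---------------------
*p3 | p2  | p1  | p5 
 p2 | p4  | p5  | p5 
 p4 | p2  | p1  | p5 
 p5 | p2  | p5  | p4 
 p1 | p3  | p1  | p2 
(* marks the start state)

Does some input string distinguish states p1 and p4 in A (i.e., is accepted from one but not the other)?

All states are reachable from the start state.
Initial partition by acceptance: {p2,p3,p4} | {p1,p5}.
Stable partition: {p2,p3,p4} | {p1,p5} — 2 equivalence classes.
p1 and p4 end up in different blocks, so they are distinguishable. For instance, the string 'ε' is accepted from only p4.

Yes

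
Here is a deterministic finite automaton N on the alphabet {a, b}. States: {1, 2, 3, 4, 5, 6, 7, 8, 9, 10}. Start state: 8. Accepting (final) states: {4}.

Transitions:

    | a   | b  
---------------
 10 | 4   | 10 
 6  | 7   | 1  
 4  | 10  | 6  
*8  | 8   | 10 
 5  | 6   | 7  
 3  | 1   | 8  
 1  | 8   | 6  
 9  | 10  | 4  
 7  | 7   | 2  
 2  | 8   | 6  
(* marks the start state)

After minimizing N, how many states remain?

5

First remove the unreachable states {3,5,9}; 7 states remain.
Start with accepting vs non-accepting: {4} | {1,2,6,7,8,10}.
On input a, block {1,2,6,7,8,10} splits into {1,2,6,7,8} and {10}.
On input b, block {1,2,6,7,8} splits into {1,2,6,7} and {8}.
On input a, block {1,2,6,7} splits into {1,2} and {6,7}.
No further refinement is possible. Final partition (5 blocks): {4} | {1,2} | {10} | {8} | {6,7}.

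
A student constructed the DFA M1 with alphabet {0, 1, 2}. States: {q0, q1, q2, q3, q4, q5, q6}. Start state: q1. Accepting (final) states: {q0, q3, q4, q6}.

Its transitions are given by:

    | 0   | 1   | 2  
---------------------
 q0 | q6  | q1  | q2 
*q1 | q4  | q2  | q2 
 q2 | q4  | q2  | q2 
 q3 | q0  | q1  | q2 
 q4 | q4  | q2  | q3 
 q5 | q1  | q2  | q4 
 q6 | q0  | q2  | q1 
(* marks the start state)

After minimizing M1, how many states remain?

3

States {q5} cannot be reached from the start state, so discard them.
Start with accepting vs non-accepting: {q0,q3,q4,q6} | {q1,q2}.
On input 2, block {q0,q3,q4,q6} splits into {q0,q3,q6} and {q4}.
No further refinement is possible. Final partition (3 blocks): {q0,q3,q6} | {q1,q2} | {q4}.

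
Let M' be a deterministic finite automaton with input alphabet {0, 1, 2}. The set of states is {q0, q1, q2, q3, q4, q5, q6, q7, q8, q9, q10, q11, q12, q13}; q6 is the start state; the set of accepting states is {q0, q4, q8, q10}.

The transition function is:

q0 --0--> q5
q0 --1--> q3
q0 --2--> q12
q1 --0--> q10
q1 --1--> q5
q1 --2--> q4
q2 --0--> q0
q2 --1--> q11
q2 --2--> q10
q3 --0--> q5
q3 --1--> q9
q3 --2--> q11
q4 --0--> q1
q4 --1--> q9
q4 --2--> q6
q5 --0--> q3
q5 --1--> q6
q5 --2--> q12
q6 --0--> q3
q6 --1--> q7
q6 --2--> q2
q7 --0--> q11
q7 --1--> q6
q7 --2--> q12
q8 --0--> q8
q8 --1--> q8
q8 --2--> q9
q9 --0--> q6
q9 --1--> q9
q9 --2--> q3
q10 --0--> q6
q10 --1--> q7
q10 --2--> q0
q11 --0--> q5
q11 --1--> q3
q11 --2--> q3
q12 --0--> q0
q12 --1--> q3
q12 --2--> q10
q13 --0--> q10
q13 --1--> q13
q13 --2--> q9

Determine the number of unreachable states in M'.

4

BFS from q6 reaches {q0, q2, q3, q5, q6, q7, q9, q10, q11, q12}; the 4 state(s) q1, q4, q8, q13 are never visited.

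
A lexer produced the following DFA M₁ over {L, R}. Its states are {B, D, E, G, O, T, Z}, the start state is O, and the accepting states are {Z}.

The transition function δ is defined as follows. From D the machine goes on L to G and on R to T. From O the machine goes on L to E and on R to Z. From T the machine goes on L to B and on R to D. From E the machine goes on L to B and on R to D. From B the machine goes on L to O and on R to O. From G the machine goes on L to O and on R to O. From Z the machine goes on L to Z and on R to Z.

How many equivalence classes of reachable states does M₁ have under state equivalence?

Start with accepting vs non-accepting: {Z} | {B,D,E,G,O,T}.
Split {B,D,E,G,O,T} by δ(·,R) → {B,D,E,G,T} and {O}.
Split {B,D,E,G,T} by δ(·,L) → {D,E,T} and {B,G}.
No further refinement is possible. Final partition (4 blocks): {Z} | {D,E,T} | {O} | {B,G}.

4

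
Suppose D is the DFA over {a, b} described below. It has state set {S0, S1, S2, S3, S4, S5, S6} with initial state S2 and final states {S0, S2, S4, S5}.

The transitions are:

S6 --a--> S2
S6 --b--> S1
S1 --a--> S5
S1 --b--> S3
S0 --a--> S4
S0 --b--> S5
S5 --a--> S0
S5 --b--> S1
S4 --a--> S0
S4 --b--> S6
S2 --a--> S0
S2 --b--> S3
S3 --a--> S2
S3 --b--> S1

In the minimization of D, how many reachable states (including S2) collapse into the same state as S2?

All states are reachable from the start state.
Initial partition by acceptance: {S0,S2,S4,S5} | {S1,S3,S6}.
Split {S0,S2,S4,S5} by δ(·,b) → {S2,S4,S5} and {S0}.
No further refinement is possible. Final partition (3 blocks): {S2,S4,S5} | {S1,S3,S6} | {S0}.
State S2 belongs to the block {S2,S4,S5}, which has 3 states.

3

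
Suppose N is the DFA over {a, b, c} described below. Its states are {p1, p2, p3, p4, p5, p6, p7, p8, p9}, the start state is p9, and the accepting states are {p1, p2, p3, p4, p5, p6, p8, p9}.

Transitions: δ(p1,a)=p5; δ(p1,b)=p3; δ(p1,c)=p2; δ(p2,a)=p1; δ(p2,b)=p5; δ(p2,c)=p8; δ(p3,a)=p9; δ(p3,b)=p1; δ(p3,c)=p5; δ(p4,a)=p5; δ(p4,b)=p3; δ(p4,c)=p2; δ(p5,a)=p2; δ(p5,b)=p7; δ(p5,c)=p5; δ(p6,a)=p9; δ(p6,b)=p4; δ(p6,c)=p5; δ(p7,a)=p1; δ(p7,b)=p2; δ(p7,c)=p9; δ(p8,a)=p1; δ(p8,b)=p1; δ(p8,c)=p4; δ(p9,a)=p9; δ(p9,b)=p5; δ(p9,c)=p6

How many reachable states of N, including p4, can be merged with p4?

All states are reachable from the start state.
Start with accepting vs non-accepting: {p1,p2,p3,p4,p5,p6,p8,p9} | {p7}.
Refine {p1,p2,p3,p4,p5,p6,p8,p9} on symbol b: members go to different blocks, giving {p1,p2,p3,p4,p6,p8,p9} and {p5}.
Split {p1,p2,p3,p4,p6,p8,p9} by δ(·,a) → {p2,p3,p6,p8,p9} and {p1,p4}.
Split {p2,p3,p6,p8,p9} by δ(·,a) → {p3,p6,p9} and {p2,p8}.
On input b, block {p3,p6,p9} splits into {p3,p6} and {p9}.
Refine {p2,p8} on symbol b: members go to different blocks, giving {p2} and {p8}.
Stable partition: {p3,p6} | {p7} | {p5} | {p1,p4} | {p2} | {p9} | {p8} — 7 equivalence classes.
The equivalence class containing p4 is {p1,p4}, of size 2.

2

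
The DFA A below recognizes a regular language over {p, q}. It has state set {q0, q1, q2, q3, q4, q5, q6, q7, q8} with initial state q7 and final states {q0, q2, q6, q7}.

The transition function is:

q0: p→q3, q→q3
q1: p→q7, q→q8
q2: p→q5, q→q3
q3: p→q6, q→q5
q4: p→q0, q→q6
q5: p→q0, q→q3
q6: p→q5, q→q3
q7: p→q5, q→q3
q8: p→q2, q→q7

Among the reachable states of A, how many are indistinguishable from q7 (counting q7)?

3

States {q1,q2,q4,q8} cannot be reached from the start state, so discard them.
Start with accepting vs non-accepting: {q0,q6,q7} | {q3,q5}.
No further refinement is possible. Final partition (2 blocks): {q0,q6,q7} | {q3,q5}.
State q7 belongs to the block {q0,q6,q7}, which has 3 states.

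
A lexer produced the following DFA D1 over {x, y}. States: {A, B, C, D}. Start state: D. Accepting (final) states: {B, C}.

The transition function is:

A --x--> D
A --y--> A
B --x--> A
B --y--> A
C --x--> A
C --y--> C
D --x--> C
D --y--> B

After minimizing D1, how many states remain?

4

Every state is reachable, so we keep all 4.
Initial partition by acceptance: {B,C} | {A,D}.
Refine {B,C} on symbol y: members go to different blocks, giving {B} and {C}.
Refine {A,D} on symbol x: members go to different blocks, giving {A} and {D}.
Stable partition: {B} | {A} | {C} | {D} — 4 equivalence classes.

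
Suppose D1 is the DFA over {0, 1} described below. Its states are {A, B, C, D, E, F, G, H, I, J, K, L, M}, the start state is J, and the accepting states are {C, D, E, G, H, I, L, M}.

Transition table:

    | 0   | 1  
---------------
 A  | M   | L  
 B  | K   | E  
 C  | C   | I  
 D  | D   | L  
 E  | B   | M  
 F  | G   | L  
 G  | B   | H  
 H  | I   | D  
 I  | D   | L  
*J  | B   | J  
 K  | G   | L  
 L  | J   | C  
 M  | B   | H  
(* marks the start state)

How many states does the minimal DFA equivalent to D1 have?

9

Reachable states from the start: {B,C,D,E,G,H,I,J,K,L,M}. Unreachable: {A,F} — drop them.
Initial partition by acceptance: {C,D,E,G,H,I,L,M} | {B,J,K}.
Split {C,D,E,G,H,I,L,M} by δ(·,0) → {C,D,H,I} and {E,G,L,M}.
Split {C,D,H,I} by δ(·,1) → {C,H} and {D,I}.
Refine {C,H} on symbol 0: members go to different blocks, giving {C} and {H}.
Refine {B,J,K} on symbol 0: members go to different blocks, giving {B,J} and {K}.
Split {B,J} by δ(·,0) → {B} and {J}.
On input 0, block {E,G,L,M} splits into {E,G,M} and {L}.
Refine {E,G,M} on symbol 1: members go to different blocks, giving {G,M} and {E}.
The partition is now stable with 9 blocks: {C} | {B} | {G,M} | {D,I} | {H} | {K} | {J} | {L} | {E}.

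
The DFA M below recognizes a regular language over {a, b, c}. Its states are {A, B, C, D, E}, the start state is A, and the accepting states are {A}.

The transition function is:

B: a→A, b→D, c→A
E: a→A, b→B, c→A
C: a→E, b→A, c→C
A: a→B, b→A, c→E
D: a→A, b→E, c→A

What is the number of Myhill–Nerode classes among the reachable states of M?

2

Reachable states from the start: {A,B,D,E}. Unreachable: {C} — drop them.
Start with accepting vs non-accepting: {A} | {B,D,E}.
Stable partition: {A} | {B,D,E} — 2 equivalence classes.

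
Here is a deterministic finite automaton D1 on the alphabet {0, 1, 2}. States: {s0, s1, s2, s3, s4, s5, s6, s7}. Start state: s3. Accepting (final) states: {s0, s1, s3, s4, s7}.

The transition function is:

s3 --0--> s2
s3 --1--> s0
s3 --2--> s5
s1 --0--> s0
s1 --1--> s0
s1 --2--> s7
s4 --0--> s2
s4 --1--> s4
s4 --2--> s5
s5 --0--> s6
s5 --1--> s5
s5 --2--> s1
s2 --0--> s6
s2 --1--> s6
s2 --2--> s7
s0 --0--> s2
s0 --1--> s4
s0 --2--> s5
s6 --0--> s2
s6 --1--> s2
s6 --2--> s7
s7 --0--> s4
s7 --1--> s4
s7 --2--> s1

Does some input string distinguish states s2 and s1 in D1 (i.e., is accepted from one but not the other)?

Yes

Every state is reachable, so we keep all 8.
Initial partition by acceptance: {s0,s1,s3,s4,s7} | {s2,s5,s6}.
Split {s0,s1,s3,s4,s7} by δ(·,0) → {s0,s3,s4} and {s1,s7}.
Stable partition: {s0,s3,s4} | {s2,s5,s6} | {s1,s7} — 3 equivalence classes.
s2 and s1 end up in different blocks, so they are distinguishable. For instance, the string 'ε' is accepted from only s1.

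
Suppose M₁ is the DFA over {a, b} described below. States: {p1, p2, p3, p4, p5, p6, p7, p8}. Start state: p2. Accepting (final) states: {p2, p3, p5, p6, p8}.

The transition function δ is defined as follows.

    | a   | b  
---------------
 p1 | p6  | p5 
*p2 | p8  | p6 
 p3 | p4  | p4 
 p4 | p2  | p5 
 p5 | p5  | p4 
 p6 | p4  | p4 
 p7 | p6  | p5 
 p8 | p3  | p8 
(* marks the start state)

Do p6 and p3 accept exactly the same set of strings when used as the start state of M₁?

Yes

First remove the unreachable states {p1,p7}; 6 states remain.
Initial partition by acceptance: {p2,p3,p5,p6,p8} | {p4}.
Refine {p2,p3,p5,p6,p8} on symbol a: members go to different blocks, giving {p2,p5,p8} and {p3,p6}.
On input a, block {p2,p5,p8} splits into {p2,p5} and {p8}.
Refine {p2,p5} on symbol a: members go to different blocks, giving {p2} and {p5}.
Stable partition: {p2} | {p4} | {p3,p6} | {p8} | {p5} — 5 equivalence classes.
p6 and p3 lie in the same block of the stable partition, so they are equivalent — no string distinguishes them.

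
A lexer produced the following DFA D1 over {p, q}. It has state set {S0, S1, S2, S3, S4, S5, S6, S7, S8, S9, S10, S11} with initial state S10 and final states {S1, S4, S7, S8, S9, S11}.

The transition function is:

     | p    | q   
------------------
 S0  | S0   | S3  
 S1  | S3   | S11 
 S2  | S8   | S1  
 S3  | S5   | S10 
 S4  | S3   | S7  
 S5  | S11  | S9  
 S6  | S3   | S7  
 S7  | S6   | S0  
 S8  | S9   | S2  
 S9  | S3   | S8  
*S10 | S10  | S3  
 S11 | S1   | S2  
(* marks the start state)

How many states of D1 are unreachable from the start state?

4

Starting at S10 and following transitions, the reachable set is {S1, S2, S3, S5, S8, S9, S10, S11}. That leaves S0, S4, S6, S7 unreachable — 4 in total.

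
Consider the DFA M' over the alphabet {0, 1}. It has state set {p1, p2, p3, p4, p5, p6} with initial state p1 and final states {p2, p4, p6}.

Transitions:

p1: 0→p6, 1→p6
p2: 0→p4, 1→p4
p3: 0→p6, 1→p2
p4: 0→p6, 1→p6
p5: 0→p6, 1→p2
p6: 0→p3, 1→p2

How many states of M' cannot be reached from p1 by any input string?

1

Starting at p1 and following transitions, the reachable set is {p1, p2, p3, p4, p6}. That leaves p5 unreachable — 1 in total.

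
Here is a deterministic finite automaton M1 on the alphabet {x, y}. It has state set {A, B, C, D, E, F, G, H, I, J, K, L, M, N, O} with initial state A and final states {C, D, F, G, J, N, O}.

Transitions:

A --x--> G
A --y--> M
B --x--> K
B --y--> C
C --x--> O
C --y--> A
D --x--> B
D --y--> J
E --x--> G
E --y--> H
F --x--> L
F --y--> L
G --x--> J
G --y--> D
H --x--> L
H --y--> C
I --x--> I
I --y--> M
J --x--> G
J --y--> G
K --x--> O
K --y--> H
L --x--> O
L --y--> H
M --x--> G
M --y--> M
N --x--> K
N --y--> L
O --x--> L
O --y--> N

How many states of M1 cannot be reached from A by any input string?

No path from A leads to E, F, I; the other 12 states are all reachable.

3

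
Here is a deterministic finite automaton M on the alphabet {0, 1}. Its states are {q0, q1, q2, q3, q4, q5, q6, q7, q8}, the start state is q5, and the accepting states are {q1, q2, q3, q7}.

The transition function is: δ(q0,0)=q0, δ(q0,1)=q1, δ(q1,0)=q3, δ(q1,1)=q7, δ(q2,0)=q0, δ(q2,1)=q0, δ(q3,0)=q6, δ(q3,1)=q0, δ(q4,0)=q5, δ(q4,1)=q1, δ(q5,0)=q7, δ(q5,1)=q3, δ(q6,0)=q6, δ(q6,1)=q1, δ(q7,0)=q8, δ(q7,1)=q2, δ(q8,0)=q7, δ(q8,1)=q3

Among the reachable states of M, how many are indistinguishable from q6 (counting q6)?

States {q4} cannot be reached from the start state, so discard them.
P0 = {q1,q2,q3,q7} | {q0,q5,q6,q8}.
On input 0, block {q1,q2,q3,q7} splits into {q2,q3,q7} and {q1}.
On input 1, block {q2,q3,q7} splits into {q2,q3} and {q7}.
Split {q0,q5,q6,q8} by δ(·,0) → {q0,q6} and {q5,q8}.
The partition is now stable with 5 blocks: {q2,q3} | {q0,q6} | {q1} | {q7} | {q5,q8}.
State q6 belongs to the block {q0,q6}, which has 2 states.

2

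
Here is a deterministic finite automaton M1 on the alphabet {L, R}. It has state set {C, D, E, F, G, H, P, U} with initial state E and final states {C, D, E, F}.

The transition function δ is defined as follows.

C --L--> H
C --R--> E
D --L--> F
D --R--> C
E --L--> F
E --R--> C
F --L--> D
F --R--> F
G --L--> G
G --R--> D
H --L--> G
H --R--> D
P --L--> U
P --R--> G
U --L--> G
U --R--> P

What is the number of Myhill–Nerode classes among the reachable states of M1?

First remove the unreachable states {P,U}; 6 states remain.
Start with accepting vs non-accepting: {C,D,E,F} | {G,H}.
Refine {C,D,E,F} on symbol L: members go to different blocks, giving {D,E,F} and {C}.
Refine {D,E,F} on symbol R: members go to different blocks, giving {D,E} and {F}.
The partition is now stable with 4 blocks: {D,E} | {G,H} | {C} | {F}.

4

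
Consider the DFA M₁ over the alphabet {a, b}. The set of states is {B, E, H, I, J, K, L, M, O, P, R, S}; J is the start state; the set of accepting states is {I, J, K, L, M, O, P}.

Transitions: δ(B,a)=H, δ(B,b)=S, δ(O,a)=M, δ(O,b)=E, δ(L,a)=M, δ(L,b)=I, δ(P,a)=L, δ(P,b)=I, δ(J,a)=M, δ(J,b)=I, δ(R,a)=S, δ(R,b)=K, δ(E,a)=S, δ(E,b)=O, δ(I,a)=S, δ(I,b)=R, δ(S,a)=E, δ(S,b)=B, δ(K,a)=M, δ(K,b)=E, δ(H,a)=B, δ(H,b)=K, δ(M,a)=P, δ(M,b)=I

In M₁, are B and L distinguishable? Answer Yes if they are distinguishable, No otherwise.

All states are reachable from the start state.
Initial partition by acceptance: {I,J,K,L,M,O,P} | {B,E,H,R,S}.
Split {I,J,K,L,M,O,P} by δ(·,a) → {J,K,L,M,O,P} and {I}.
Split {J,K,L,M,O,P} by δ(·,b) → {J,L,M,P} and {K,O}.
On input b, block {B,E,H,R,S} splits into {E,H,R} and {B,S}.
No further refinement is possible. Final partition (5 blocks): {J,L,M,P} | {E,H,R} | {I} | {K,O} | {B,S}.
B and L end up in different blocks, so they are distinguishable. For instance, the string 'ε' is accepted from only L.

Yes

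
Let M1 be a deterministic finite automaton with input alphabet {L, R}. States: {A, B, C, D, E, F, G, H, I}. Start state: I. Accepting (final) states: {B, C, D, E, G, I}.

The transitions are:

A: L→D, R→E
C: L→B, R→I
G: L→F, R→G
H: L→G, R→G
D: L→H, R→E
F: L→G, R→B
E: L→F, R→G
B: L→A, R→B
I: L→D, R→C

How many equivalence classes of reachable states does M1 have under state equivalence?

3

All states are reachable from the start state.
Initial partition by acceptance: {B,C,D,E,G,I} | {A,F,H}.
On input L, block {B,C,D,E,G,I} splits into {B,D,E,G} and {C,I}.
No further refinement is possible. Final partition (3 blocks): {B,D,E,G} | {A,F,H} | {C,I}.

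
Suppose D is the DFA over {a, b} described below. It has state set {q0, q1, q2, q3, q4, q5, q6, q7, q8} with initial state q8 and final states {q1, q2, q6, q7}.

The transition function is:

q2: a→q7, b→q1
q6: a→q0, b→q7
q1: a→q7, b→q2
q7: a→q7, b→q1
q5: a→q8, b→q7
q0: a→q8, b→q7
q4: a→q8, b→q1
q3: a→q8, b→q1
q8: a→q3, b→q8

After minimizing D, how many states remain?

3

States {q0,q4,q5,q6} cannot be reached from the start state, so discard them.
Initial partition by acceptance: {q1,q2,q7} | {q3,q8}.
On input b, block {q3,q8} splits into {q3} and {q8}.
Stable partition: {q1,q2,q7} | {q3} | {q8} — 3 equivalence classes.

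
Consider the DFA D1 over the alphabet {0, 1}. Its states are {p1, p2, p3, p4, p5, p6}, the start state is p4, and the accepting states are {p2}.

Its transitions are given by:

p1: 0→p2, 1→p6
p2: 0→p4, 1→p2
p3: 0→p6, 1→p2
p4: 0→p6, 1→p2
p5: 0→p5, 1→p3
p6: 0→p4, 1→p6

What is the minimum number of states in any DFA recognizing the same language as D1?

3

Reachable states from the start: {p2,p4,p6}. Unreachable: {p1,p3,p5} — drop them.
Initial partition by acceptance: {p2} | {p4,p6}.
Split {p4,p6} by δ(·,1) → {p4} and {p6}.
No further refinement is possible. Final partition (3 blocks): {p2} | {p4} | {p6}.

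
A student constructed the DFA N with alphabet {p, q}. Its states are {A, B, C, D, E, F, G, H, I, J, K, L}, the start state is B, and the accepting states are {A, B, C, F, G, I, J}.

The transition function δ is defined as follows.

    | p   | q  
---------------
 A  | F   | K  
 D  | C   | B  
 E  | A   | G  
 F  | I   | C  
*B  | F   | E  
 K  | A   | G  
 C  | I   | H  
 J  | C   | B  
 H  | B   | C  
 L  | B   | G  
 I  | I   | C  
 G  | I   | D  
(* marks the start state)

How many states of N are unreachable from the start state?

Starting at B and following transitions, the reachable set is {A, B, C, D, E, F, G, H, I, K}. That leaves J, L unreachable — 2 in total.

2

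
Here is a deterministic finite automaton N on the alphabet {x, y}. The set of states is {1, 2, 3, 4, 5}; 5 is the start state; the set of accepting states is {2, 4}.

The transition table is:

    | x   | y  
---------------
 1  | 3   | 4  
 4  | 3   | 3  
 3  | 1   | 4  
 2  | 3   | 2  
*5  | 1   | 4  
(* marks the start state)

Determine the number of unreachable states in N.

1

Starting at 5 and following transitions, the reachable set is {1, 3, 4, 5}. That leaves 2 unreachable — 1 in total.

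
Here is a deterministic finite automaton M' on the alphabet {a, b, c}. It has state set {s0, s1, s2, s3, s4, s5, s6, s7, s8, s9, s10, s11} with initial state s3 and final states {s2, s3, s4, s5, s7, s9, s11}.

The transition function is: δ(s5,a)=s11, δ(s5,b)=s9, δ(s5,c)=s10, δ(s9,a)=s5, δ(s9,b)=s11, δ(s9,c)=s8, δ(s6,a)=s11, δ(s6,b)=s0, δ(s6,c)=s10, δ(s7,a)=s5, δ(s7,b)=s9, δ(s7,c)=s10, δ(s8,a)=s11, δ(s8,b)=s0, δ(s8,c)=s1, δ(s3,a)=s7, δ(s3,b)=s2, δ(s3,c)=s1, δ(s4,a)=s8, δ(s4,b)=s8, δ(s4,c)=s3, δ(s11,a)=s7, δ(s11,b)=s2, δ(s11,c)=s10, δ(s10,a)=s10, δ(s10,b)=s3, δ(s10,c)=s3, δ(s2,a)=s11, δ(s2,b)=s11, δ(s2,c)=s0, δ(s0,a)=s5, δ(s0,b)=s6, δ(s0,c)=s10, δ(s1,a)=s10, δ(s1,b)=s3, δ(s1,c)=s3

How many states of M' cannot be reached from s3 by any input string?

1

Starting at s3 and following transitions, the reachable set is {s0, s1, s2, s3, s5, s6, s7, s8, s9, s10, s11}. That leaves s4 unreachable — 1 in total.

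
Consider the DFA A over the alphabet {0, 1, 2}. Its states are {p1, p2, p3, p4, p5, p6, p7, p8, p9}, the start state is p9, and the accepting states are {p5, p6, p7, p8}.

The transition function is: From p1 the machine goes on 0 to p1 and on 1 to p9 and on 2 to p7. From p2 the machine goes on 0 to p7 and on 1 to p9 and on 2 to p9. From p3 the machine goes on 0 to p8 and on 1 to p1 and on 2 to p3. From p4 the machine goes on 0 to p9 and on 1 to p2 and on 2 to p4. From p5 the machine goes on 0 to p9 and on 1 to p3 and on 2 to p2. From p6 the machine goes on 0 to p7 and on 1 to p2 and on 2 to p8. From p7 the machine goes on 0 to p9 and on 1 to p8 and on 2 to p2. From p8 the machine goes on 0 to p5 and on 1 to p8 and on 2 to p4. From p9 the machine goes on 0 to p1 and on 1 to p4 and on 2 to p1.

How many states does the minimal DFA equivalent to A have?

States {p6} cannot be reached from the start state, so discard them.
P0 = {p5,p7,p8} | {p1,p2,p3,p4,p9}.
Split {p5,p7,p8} by δ(·,0) → {p5,p7} and {p8}.
Split {p5,p7} by δ(·,1) → {p5} and {p7}.
Refine {p1,p2,p3,p4,p9} on symbol 0: members go to different blocks, giving {p1,p4,p9} and {p2} and {p3}.
Split {p1,p4,p9} by δ(·,1) → {p1,p9} and {p4}.
Refine {p1,p9} on symbol 1: members go to different blocks, giving {p1} and {p9}.
Stable partition: {p5} | {p1} | {p8} | {p7} | {p2} | {p3} | {p4} | {p9} — 8 equivalence classes.

8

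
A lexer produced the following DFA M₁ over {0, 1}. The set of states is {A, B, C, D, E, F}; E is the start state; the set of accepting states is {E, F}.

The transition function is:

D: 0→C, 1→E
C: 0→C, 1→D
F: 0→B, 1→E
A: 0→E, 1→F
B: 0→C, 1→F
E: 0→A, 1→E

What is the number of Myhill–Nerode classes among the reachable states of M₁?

Start with accepting vs non-accepting: {E,F} | {A,B,C,D}.
Split {A,B,C,D} by δ(·,0) → {B,C,D} and {A}.
On input 0, block {E,F} splits into {E} and {F}.
On input 1, block {B,C,D} splits into {B} and {C} and {D}.
Stable partition: {E} | {B} | {A} | {F} | {C} | {D} — 6 equivalence classes.

6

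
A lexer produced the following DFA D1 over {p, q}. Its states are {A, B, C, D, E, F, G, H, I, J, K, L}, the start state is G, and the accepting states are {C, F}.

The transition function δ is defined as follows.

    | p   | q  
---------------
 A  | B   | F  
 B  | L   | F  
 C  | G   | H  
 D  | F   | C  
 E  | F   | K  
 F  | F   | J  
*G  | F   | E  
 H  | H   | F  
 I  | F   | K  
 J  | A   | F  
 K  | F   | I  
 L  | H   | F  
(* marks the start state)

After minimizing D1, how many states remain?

3

First remove the unreachable states {C,D}; 10 states remain.
Start with accepting vs non-accepting: {F} | {A,B,E,G,H,I,J,K,L}.
Refine {A,B,E,G,H,I,J,K,L} on symbol p: members go to different blocks, giving {A,B,H,J,L} and {E,G,I,K}.
The partition is now stable with 3 blocks: {F} | {A,B,H,J,L} | {E,G,I,K}.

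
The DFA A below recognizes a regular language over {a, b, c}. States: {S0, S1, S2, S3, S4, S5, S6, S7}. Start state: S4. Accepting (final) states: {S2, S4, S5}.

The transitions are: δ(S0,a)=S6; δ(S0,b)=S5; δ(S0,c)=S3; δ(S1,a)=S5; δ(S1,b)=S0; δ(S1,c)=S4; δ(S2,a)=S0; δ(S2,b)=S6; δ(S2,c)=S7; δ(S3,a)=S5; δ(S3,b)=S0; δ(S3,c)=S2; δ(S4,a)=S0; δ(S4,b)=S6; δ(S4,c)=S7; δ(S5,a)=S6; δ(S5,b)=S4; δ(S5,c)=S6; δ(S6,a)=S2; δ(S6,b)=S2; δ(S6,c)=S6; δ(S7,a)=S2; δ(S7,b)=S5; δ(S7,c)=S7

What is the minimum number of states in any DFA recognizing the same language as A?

States {S1} cannot be reached from the start state, so discard them.
Initial partition by acceptance: {S2,S4,S5} | {S0,S3,S6,S7}.
Refine {S2,S4,S5} on symbol b: members go to different blocks, giving {S2,S4} and {S5}.
On input a, block {S0,S3,S6,S7} splits into {S6,S7} and {S0} and {S3}.
Refine {S6,S7} on symbol b: members go to different blocks, giving {S6} and {S7}.
Stable partition: {S2,S4} | {S6} | {S5} | {S0} | {S3} | {S7} — 6 equivalence classes.

6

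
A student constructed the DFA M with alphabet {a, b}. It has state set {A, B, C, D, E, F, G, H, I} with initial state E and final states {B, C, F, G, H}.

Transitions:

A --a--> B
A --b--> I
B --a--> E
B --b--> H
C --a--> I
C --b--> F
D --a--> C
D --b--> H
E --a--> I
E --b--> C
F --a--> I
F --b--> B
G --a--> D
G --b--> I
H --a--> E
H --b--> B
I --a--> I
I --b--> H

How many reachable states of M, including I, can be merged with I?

First remove the unreachable states {A,D,G}; 6 states remain.
Initial partition by acceptance: {B,C,F,H} | {E,I}.
Stable partition: {B,C,F,H} | {E,I} — 2 equivalence classes.
The equivalence class containing I is {E,I}, of size 2.

2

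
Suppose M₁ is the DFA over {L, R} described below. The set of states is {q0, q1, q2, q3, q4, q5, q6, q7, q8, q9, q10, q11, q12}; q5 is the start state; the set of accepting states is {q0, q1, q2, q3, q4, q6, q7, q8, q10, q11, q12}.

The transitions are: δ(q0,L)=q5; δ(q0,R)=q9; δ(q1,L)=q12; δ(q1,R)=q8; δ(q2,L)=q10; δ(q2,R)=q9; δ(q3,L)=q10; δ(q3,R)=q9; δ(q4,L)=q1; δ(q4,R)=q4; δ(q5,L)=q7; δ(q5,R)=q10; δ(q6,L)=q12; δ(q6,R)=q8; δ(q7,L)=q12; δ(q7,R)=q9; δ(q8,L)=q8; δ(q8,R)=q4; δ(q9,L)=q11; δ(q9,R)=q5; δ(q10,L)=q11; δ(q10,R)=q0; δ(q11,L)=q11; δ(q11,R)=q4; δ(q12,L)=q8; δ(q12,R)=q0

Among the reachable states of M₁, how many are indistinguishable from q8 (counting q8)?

2

First remove the unreachable states {q2,q3,q6}; 10 states remain.
P0 = {q0,q1,q4,q7,q8,q10,q11,q12} | {q5,q9}.
On input L, block {q0,q1,q4,q7,q8,q10,q11,q12} splits into {q1,q4,q7,q8,q10,q11,q12} and {q0}.
On input R, block {q1,q4,q7,q8,q10,q11,q12} splits into {q1,q4,q8,q11} and {q10,q12} and {q7}.
Refine {q1,q4,q8,q11} on symbol L: members go to different blocks, giving {q4,q8,q11} and {q1}.
Refine {q4,q8,q11} on symbol L: members go to different blocks, giving {q8,q11} and {q4}.
Refine {q5,q9} on symbol L: members go to different blocks, giving {q5} and {q9}.
No further refinement is possible. Final partition (8 blocks): {q8,q11} | {q5} | {q0} | {q10,q12} | {q7} | {q1} | {q4} | {q9}.
The equivalence class containing q8 is {q8,q11}, of size 2.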